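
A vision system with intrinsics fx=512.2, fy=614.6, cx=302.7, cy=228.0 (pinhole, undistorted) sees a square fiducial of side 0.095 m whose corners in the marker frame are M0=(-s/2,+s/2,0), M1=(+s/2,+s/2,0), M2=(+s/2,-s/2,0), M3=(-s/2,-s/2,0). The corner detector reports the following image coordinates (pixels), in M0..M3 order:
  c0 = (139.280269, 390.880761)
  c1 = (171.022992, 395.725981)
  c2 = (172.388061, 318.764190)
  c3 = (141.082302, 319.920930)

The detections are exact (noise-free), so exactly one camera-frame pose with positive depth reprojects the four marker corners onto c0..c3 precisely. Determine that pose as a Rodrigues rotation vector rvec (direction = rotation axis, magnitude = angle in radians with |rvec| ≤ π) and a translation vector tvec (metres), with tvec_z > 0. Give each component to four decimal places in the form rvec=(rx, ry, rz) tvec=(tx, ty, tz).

Intrinsics K: fx=512.2, fy=614.6, cx=302.7, cy=228.0
Marker side s = 0.095 m; corners in marker frame (Z=0):
  M0 = (-0.0475, +0.0475, 0)
  M1 = (+0.0475, +0.0475, 0)
  M2 = (+0.0475, -0.0475, 0)
  M3 = (-0.0475, -0.0475, 0)
Detected image corners:
  c0 = (139.280269, 390.880761) px
  c1 = (171.022992, 395.725981) px
  c2 = (172.388061, 318.764190) px
  c3 = (141.082302, 319.920930) px
Planar DLT: solve 8×8 A·h = b for H (H[2,2]=1):
  H  [+199.33742 -46.16971 +155.31447]
  H  [-283.57123 +710.06446 +355.95450]
  H  [-0.84951 -0.18858 +1.00000]
B = K⁻¹H; ‖b₁‖=1.239896, ‖b₂‖=1.239896; λ = 2/(‖b₁‖+‖b₂‖) = 0.806519, sign → tz>0 ⇒ λ=+0.806519
r₁ = λ·B[:,0] = (+0.71879,-0.11795,-0.68515); r₂ = λ·B[:,1] = (+0.01718,+0.98822,-0.15209)
r₃ = r₁×r₂ = (+0.69502,+0.09755,+0.71235); SVD([r₁ r₂ r₃]) → R = UVᵀ:
  R  [+0.71879 +0.01718 +0.69502]
  R  [-0.11795 +0.98822 +0.09755]
  R  [-0.68515 -0.15209 +0.71235]
t = (-0.23208, +0.16791, +0.80652) m
tr R = 2.419353; θ = arccos((tr R − 1)/2) = 0.781757 rad = 44.791°
axis k = ((R−Rᵀ)₃₂, (R−Rᵀ)₁₃, (R−Rᵀ)₂₁) / (2 sinθ) = (-0.177171, +0.979496, -0.095904)
rvec = θ·k = (-0.138505, +0.765728, -0.074974)

rvec=(-0.1385, 0.7657, -0.0750) tvec=(-0.2321, 0.1679, 0.8065)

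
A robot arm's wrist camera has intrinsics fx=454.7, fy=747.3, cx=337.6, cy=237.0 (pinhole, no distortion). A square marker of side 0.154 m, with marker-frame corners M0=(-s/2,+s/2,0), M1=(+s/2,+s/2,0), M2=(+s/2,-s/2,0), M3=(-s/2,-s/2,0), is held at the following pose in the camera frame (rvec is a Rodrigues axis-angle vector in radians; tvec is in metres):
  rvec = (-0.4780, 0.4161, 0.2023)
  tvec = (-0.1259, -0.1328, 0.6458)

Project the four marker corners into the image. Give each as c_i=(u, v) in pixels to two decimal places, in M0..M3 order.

c0=(185.50, 152.98) c1=(276.08, 161.53) c2=(312.86, 13.19) c3=(226.75, 19.30)

Intrinsics K: fx=454.7, fy=747.3, cx=337.6, cy=237.0
Marker side s = 0.154 m; corners in marker frame (Z=0):
  M0 = (-0.0770, +0.0770, 0)
  M1 = (+0.0770, +0.0770, 0)
  M2 = (+0.0770, -0.0770, 0)
  M3 = (-0.0770, -0.0770, 0)
rvec = (-0.4780, 0.4161, 0.2023), |rvec| = θ = 0.66524 rad = 38.116°
Rodrigues: sinθ=0.61725, 1−cosθ=0.21323; R = I + sinθ·[k]× + (1−cosθ)·[k]×²:
    [+0.89686 -0.28354 +0.33949]
    [+0.09187 +0.87019 +0.48407]
    [-0.43267 -0.40296 +0.80649]
t = (-0.1259, -0.1328, 0.6458) m
M0: Pc = R·M0+t = (-0.21679, -0.07287, +0.64809); u = 454.7·(-0.21679)/0.64809 + 337.6 = 185.4993, v = 747.3·(-0.07287)/0.64809 + 237.0 = 152.9754
M1: Pc = R·M1+t = (-0.07867, -0.05872, +0.58146); u = 454.7·(-0.07867)/0.58146 + 337.6 = 276.0764, v = 747.3·(-0.05872)/0.58146 + 237.0 = 161.5302
M2: Pc = R·M2+t = (-0.03501, -0.19273, +0.64351); u = 454.7·(-0.03501)/0.64351 + 337.6 = 312.8626, v = 747.3·(-0.19273)/0.64351 + 237.0 = 13.1851
M3: Pc = R·M3+t = (-0.17313, -0.20688, +0.71014); u = 454.7·(-0.17313)/0.71014 + 337.6 = 226.7490, v = 747.3·(-0.20688)/0.71014 + 237.0 = 19.2968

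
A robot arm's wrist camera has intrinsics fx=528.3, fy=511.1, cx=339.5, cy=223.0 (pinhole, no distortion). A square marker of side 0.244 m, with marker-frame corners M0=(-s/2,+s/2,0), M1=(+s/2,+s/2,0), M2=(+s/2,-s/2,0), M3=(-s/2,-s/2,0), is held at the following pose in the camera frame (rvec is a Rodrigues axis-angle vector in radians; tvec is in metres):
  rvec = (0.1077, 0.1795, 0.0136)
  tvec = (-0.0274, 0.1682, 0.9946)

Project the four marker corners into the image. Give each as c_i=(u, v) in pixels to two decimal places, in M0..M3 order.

c0=(263.60, 365.32) c1=(388.87, 374.50) c2=(390.75, 249.49) c3=(262.10, 245.47)

Intrinsics K: fx=528.3, fy=511.1, cx=339.5, cy=223.0
Marker side s = 0.244 m; corners in marker frame (Z=0):
  M0 = (-0.1220, +0.1220, 0)
  M1 = (+0.1220, +0.1220, 0)
  M2 = (+0.1220, -0.1220, 0)
  M3 = (-0.1220, -0.1220, 0)
rvec = (0.1077, 0.1795, 0.0136), |rvec| = θ = 0.20977 rad = 12.019°
Rodrigues: sinθ=0.20824, 1−cosθ=0.02192; R = I + sinθ·[k]× + (1−cosθ)·[k]×²:
    [+0.98386 -0.00387 +0.17892]
    [+0.02313 +0.99413 -0.10570]
    [-0.17746 +0.10813 +0.97817]
t = (-0.0274, 0.1682, 0.9946) m
M0: Pc = R·M0+t = (-0.14790, +0.28666, +1.02944); u = 528.3·(-0.14790)/1.02944 + 339.5 = 263.5977, v = 511.1·(+0.28666)/1.02944 + 223.0 = 365.3227
M1: Pc = R·M1+t = (+0.09216, +0.29231, +0.98614); u = 528.3·(+0.09216)/0.98614 + 339.5 = 388.8715, v = 511.1·(+0.29231)/0.98614 + 223.0 = 374.4970
M2: Pc = R·M2+t = (+0.09310, +0.04974, +0.95976); u = 528.3·(+0.09310)/0.95976 + 339.5 = 390.7484, v = 511.1·(+0.04974)/0.95976 + 223.0 = 249.4871
M3: Pc = R·M3+t = (-0.14696, +0.04409, +1.00306); u = 528.3·(-0.14696)/1.00306 + 339.5 = 262.0986, v = 511.1·(+0.04409)/1.00306 + 223.0 = 245.4678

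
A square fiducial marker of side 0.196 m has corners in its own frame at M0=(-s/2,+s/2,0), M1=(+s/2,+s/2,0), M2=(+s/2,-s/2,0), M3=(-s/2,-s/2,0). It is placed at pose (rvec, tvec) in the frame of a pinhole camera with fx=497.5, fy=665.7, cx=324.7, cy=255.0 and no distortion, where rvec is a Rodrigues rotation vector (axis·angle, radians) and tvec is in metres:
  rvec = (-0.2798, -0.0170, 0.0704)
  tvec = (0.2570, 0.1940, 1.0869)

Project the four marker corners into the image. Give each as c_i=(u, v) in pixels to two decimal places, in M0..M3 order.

Intrinsics K: fx=497.5, fy=665.7, cx=324.7, cy=255.0
Marker side s = 0.196 m; corners in marker frame (Z=0):
  M0 = (-0.0980, +0.0980, 0)
  M1 = (+0.0980, +0.0980, 0)
  M2 = (+0.0980, -0.0980, 0)
  M3 = (-0.0980, -0.0980, 0)
rvec = (-0.2798, -0.0170, 0.0704), |rvec| = θ = 0.28902 rad = 16.560°
Rodrigues: sinθ=0.28501, 1−cosθ=0.04148; R = I + sinθ·[k]× + (1−cosθ)·[k]×²:
    [+0.99740 -0.06706 -0.02654]
    [+0.07179 +0.95867 +0.27533]
    [+0.00698 -0.27652 +0.96098]
t = (0.2570, 0.1940, 1.0869) m
M0: Pc = R·M0+t = (+0.15268, +0.28091, +1.05912); u = 497.5·(+0.15268)/1.05912 + 324.7 = 396.4200, v = 665.7·(+0.28091)/1.05912 + 255.0 = 431.5666
M1: Pc = R·M1+t = (+0.34817, +0.29498, +1.06049); u = 497.5·(+0.34817)/1.06049 + 324.7 = 488.0364, v = 665.7·(+0.29498)/1.06049 + 255.0 = 440.1709
M2: Pc = R·M2+t = (+0.36132, +0.10709, +1.11468); u = 497.5·(+0.36132)/1.11468 + 324.7 = 485.9612, v = 665.7·(+0.10709)/1.11468 + 255.0 = 318.9526
M3: Pc = R·M3+t = (+0.16583, +0.09302, +1.11331); u = 497.5·(+0.16583)/1.11331 + 324.7 = 398.8023, v = 665.7·(+0.09302)/1.11331 + 255.0 = 310.6182

c0=(396.42, 431.57) c1=(488.04, 440.17) c2=(485.96, 318.95) c3=(398.80, 310.62)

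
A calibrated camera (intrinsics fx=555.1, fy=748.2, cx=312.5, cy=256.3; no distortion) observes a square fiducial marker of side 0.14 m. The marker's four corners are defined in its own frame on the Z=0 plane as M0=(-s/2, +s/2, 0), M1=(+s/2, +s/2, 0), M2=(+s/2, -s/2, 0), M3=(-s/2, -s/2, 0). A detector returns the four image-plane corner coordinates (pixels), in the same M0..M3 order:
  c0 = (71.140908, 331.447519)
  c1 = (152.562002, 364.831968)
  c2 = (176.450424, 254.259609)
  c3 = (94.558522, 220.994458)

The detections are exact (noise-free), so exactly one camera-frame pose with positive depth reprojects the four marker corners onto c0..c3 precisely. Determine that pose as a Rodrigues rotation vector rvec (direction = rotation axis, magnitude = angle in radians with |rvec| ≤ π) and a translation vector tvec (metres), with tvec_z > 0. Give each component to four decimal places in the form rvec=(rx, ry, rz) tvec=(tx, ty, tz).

Intrinsics K: fx=555.1, fy=748.2, cx=312.5, cy=256.3
Marker side s = 0.14 m; corners in marker frame (Z=0):
  M0 = (-0.0700, +0.0700, 0)
  M1 = (+0.0700, +0.0700, 0)
  M2 = (+0.0700, -0.0700, 0)
  M3 = (-0.0700, -0.0700, 0)
Detected image corners:
  c0 = (71.140908, 331.447519) px
  c1 = (152.562002, 364.831968) px
  c2 = (176.450424, 254.259609) px
  c3 = (94.558522, 220.994458) px
Planar DLT: solve 8×8 A·h = b for H (H[2,2]=1):
  H  [+580.96690 -164.51765 +123.59540]
  H  [+232.61336 +799.86740 +293.00035]
  H  [-0.01851 +0.03582 +1.00000]
B = K⁻¹H; ‖b₁‖=1.103755, ‖b₂‖=1.103755; λ = 2/(‖b₁‖+‖b₂‖) = 0.905998, sign → tz>0 ⇒ λ=+0.905998
r₁ = λ·B[:,0] = (+0.95766,+0.28742,-0.01677); r₂ = λ·B[:,1] = (-0.28679,+0.95744,+0.03245)
r₃ = r₁×r₂ = (+0.02539,-0.02627,+0.99933); SVD([r₁ r₂ r₃]) → R = UVᵀ:
  R  [+0.95766 -0.28679 +0.02539]
  R  [+0.28742 +0.95744 -0.02627]
  R  [-0.01677 +0.03245 +0.99933]
t = (-0.30832, +0.04444, +0.90600) m
tr R = 2.914436; θ = arccos((tr R − 1)/2) = 0.293566 rad = 16.820°
axis k = ((R−Rᵀ)₃₂, (R−Rᵀ)₁₃, (R−Rᵀ)₂₁) / (2 sinθ) = (+0.101469, +0.072846, +0.992168)
rvec = θ·k = (+0.029788, +0.021385, +0.291267)

rvec=(0.0298, 0.0214, 0.2913) tvec=(-0.3083, 0.0444, 0.9060)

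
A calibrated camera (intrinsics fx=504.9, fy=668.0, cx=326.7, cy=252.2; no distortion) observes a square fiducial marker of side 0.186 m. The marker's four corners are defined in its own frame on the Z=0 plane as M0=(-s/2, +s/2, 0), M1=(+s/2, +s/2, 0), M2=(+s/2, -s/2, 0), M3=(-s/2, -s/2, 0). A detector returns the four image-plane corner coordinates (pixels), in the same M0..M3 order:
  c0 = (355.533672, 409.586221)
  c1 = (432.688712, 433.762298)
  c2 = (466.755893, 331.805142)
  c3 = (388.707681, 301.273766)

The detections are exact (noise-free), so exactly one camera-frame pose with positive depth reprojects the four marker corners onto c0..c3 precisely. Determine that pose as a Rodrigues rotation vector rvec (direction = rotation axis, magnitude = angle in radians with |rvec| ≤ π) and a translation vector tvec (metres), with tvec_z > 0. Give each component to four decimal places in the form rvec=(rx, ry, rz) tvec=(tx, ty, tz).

rvec=(0.2420, -0.2625, 0.3248) tvec=(0.1763, 0.1854, 1.0481)

Intrinsics K: fx=504.9, fy=668.0, cx=326.7, cy=252.2
Marker side s = 0.186 m; corners in marker frame (Z=0):
  M0 = (-0.0930, +0.0930, 0)
  M1 = (+0.0930, +0.0930, 0)
  M2 = (+0.0930, -0.0930, 0)
  M3 = (-0.0930, -0.0930, 0)
Detected image corners:
  c0 = (355.533672, 409.586221) px
  c1 = (432.688712, 433.762298) px
  c2 = (466.755893, 331.805142) px
  c3 = (388.707681, 301.273766) px
Planar DLT: solve 8×8 A·h = b for H (H[2,2]=1):
  H  [+531.24555 -105.96824 +411.63845]
  H  [+249.23894 +632.03290 +370.35045]
  H  [+0.27760 +0.18215 +1.00000]
B = K⁻¹H; ‖b₁‖=0.954150, ‖b₂‖=0.954150; λ = 2/(‖b₁‖+‖b₂‖) = 1.048054, sign → tz>0 ⇒ λ=+1.048054
r₁ = λ·B[:,0] = (+0.91448,+0.28120,+0.29094); r₂ = λ·B[:,1] = (-0.34349,+0.91955,+0.19090)
r₃ = r₁×r₂ = (-0.21385,-0.27451,+0.93750); SVD([r₁ r₂ r₃]) → R = UVᵀ:
  R  [+0.91448 -0.34349 -0.21385]
  R  [+0.28120 +0.91955 -0.27451]
  R  [+0.29094 +0.19090 +0.93750]
t = (+0.17631, +0.18537, +1.04805) m
tr R = 2.771533; θ = arccos((tr R − 1)/2) = 0.482654 rad = 27.654°
axis k = ((R−Rᵀ)₃₂, (R−Rᵀ)₁₃, (R−Rᵀ)₂₁) / (2 sinθ) = (+0.501387, -0.543810, +0.672965)
rvec = θ·k = (+0.241996, -0.262472, +0.324809)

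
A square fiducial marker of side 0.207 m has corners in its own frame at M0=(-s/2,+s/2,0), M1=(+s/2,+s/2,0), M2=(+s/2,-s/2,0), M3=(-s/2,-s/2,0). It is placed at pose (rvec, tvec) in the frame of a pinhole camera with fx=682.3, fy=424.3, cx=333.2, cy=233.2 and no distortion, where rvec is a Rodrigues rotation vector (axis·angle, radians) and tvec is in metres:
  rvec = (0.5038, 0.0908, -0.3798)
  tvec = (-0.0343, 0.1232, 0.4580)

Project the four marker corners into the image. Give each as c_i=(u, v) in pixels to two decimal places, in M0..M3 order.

Intrinsics K: fx=682.3, fy=424.3, cx=333.2, cy=233.2
Marker side s = 0.207 m; corners in marker frame (Z=0):
  M0 = (-0.1035, +0.1035, 0)
  M1 = (+0.1035, +0.1035, 0)
  M2 = (+0.1035, -0.1035, 0)
  M3 = (-0.1035, -0.1035, 0)
rvec = (0.5038, 0.0908, -0.3798), |rvec| = θ = 0.63742 rad = 36.522°
Rodrigues: sinθ=0.59513, 1−cosθ=0.19637; R = I + sinθ·[k]× + (1−cosθ)·[k]×²:
    [+0.92630 +0.37671 -0.00770]
    [-0.33249 +0.80762 -0.48704]
    [-0.17725 +0.45370 +0.87335]
t = (-0.0343, 0.1232, 0.4580) m
M0: Pc = R·M0+t = (-0.09118, +0.24120, +0.52330); u = 682.3·(-0.09118)/0.52330 + 333.2 = 214.3128, v = 424.3·(+0.24120)/0.52330 + 233.2 = 428.7683
M1: Pc = R·M1+t = (+0.10056, +0.17238, +0.48661); u = 682.3·(+0.10056)/0.48661 + 333.2 = 474.2011, v = 424.3·(+0.17238)/0.48661 + 233.2 = 383.5023
M2: Pc = R·M2+t = (+0.02258, +0.00520, +0.39270); u = 682.3·(+0.02258)/0.39270 + 333.2 = 372.4373, v = 424.3·(+0.00520)/0.39270 + 233.2 = 238.8173
M3: Pc = R·M3+t = (-0.16916, +0.07402, +0.42939); u = 682.3·(-0.16916)/0.42939 + 333.2 = 64.4013, v = 424.3·(+0.07402)/0.42939 + 233.2 = 306.3473

c0=(214.31, 428.77) c1=(474.20, 383.50) c2=(372.44, 238.82) c3=(64.40, 306.35)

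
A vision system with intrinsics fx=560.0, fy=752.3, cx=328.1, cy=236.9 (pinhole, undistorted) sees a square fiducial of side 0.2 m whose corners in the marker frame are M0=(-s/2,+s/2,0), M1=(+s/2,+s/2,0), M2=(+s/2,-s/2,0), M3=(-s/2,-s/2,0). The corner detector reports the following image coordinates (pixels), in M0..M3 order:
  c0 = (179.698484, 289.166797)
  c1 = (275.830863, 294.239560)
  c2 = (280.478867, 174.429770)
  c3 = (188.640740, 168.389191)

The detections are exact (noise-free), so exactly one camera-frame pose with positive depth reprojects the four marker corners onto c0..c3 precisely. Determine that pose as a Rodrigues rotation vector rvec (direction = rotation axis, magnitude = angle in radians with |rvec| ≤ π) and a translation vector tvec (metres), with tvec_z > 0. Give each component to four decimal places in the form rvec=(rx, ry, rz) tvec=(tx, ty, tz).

rvec=(-0.2725, -0.0665, 0.0355) tvec=(-0.2073, -0.0107, 1.2015)

Intrinsics K: fx=560.0, fy=752.3, cx=328.1, cy=236.9
Marker side s = 0.2 m; corners in marker frame (Z=0):
  M0 = (-0.1000, +0.1000, 0)
  M1 = (+0.1000, +0.1000, 0)
  M2 = (+0.1000, -0.1000, 0)
  M3 = (-0.1000, -0.1000, 0)
Detected image corners:
  c0 = (179.698484, 289.166797) px
  c1 = (275.830863, 294.239560) px
  c2 = (280.478867, 174.429770) px
  c3 = (188.640740, 168.389191) px
Planar DLT: solve 8×8 A·h = b for H (H[2,2]=1):
  H  [+481.38429 -85.88528 +231.47645]
  H  [+39.55705 +549.40370 +230.21832]
  H  [+0.05061 -0.22479 +1.00000]
B = K⁻¹H; ‖b₁‖=0.832311, ‖b₂‖=0.832311; λ = 2/(‖b₁‖+‖b₂‖) = 1.201474, sign → tz>0 ⇒ λ=+1.201474
r₁ = λ·B[:,0] = (+0.99718,+0.04403,+0.06081); r₂ = λ·B[:,1] = (-0.02603,+0.96248,-0.27008)
r₃ = r₁×r₂ = (-0.07042,+0.26774,+0.96091); SVD([r₁ r₂ r₃]) → R = UVᵀ:
  R  [+0.99718 -0.02603 -0.07042]
  R  [+0.04403 +0.96248 +0.26774]
  R  [+0.06081 -0.27008 +0.96091]
t = (-0.20730, -0.01067, +1.20147) m
tr R = 2.920577; θ = arccos((tr R − 1)/2) = 0.282761 rad = 16.201°
axis k = ((R−Rᵀ)₃₂, (R−Rᵀ)₁₃, (R−Rᵀ)₂₁) / (2 sinθ) = (-0.963814, -0.235164, +0.125538)
rvec = θ·k = (-0.272529, -0.066495, +0.035497)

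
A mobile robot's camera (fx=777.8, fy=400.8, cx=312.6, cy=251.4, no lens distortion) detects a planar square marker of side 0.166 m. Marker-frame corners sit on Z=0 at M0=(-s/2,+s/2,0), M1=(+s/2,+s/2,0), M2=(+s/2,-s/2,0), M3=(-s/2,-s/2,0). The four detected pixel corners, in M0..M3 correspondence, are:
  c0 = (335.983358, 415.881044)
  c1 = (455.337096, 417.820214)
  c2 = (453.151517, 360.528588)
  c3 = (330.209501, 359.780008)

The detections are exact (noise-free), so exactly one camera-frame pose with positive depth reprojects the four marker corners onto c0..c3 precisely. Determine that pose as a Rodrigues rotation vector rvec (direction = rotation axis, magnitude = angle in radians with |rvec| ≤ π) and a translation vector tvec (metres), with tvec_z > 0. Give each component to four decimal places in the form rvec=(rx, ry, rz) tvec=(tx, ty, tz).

rvec=(0.2004, 0.1375, -0.0403) tvec=(0.1107, 0.3674, 1.0707)

Intrinsics K: fx=777.8, fy=400.8, cx=312.6, cy=251.4
Marker side s = 0.166 m; corners in marker frame (Z=0):
  M0 = (-0.0830, +0.0830, 0)
  M1 = (+0.0830, +0.0830, 0)
  M2 = (+0.0830, -0.0830, 0)
  M3 = (-0.0830, -0.0830, 0)
Detected image corners:
  c0 = (335.983358, 415.881044) px
  c1 = (455.337096, 417.820214) px
  c2 = (453.151517, 360.528588) px
  c3 = (330.209501, 359.780008) px
Planar DLT: solve 8×8 A·h = b for H (H[2,2]=1):
  H  [+678.13723 +96.02521 +393.04276]
  H  [-42.67918 +412.49455 +388.92510]
  H  [-0.13083 +0.18273 +1.00000]
B = K⁻¹H; ‖b₁‖=0.933980, ‖b₂‖=0.933980; λ = 2/(‖b₁‖+‖b₂‖) = 1.070687, sign → tz>0 ⇒ λ=+1.070687
r₁ = λ·B[:,0] = (+0.98979,-0.02615,-0.14008); r₂ = λ·B[:,1] = (+0.05356,+0.97921,+0.19564)
r₃ = r₁×r₂ = (+0.13205,-0.20115,+0.97062); SVD([r₁ r₂ r₃]) → R = UVᵀ:
  R  [+0.98979 +0.05356 +0.13205]
  R  [-0.02615 +0.97921 -0.20115]
  R  [-0.14008 +0.19564 +0.97062]
t = (+0.11073, +0.36738, +1.07069) m
tr R = 2.939626; θ = arccos((tr R − 1)/2) = 0.246334 rad = 14.114°
axis k = ((R−Rᵀ)₃₂, (R−Rᵀ)₁₃, (R−Rᵀ)₂₁) / (2 sinθ) = (+0.813591, +0.557999, -0.163423)
rvec = θ·k = (+0.200415, +0.137454, -0.040257)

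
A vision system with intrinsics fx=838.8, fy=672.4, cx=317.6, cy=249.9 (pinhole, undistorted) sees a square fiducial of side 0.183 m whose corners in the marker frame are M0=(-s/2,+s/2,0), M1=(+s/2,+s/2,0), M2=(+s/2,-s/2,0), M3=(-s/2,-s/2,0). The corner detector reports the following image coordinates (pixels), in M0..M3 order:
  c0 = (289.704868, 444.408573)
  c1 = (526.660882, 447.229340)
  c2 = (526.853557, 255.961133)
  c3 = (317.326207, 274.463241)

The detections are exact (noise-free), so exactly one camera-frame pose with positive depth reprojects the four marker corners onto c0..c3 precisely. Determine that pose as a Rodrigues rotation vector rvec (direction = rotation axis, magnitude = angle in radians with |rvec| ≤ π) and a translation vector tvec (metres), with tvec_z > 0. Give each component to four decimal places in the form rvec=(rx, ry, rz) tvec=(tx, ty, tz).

Intrinsics K: fx=838.8, fy=672.4, cx=317.6, cy=249.9
Marker side s = 0.183 m; corners in marker frame (Z=0):
  M0 = (-0.0915, +0.0915, 0)
  M1 = (+0.0915, +0.0915, 0)
  M2 = (+0.0915, -0.0915, 0)
  M3 = (-0.0915, -0.0915, 0)
Detected image corners:
  c0 = (289.704868, 444.408573) px
  c1 = (526.660882, 447.229340) px
  c2 = (526.853557, 255.961133) px
  c3 = (317.326207, 274.463241) px
Planar DLT: solve 8×8 A·h = b for H (H[2,2]=1):
  H  [+934.32284 -376.83692 +408.68487]
  H  [-287.02196 +729.65230 +349.86250]
  H  [-0.67613 -0.71352 +1.00000]
B = K⁻¹H; ‖b₁‖=1.537713, ‖b₂‖=1.537713; λ = 2/(‖b₁‖+‖b₂‖) = 0.650316, sign → tz>0 ⇒ λ=+0.650316
r₁ = λ·B[:,0] = (+0.89086,-0.11418,-0.43970); r₂ = λ·B[:,1] = (-0.11647,+0.87814,-0.46401)
r₃ = r₁×r₂ = (+0.43910,+0.46458,+0.76900); SVD([r₁ r₂ r₃]) → R = UVᵀ:
  R  [+0.89086 -0.11647 +0.43910]
  R  [-0.11418 +0.87814 +0.46458]
  R  [-0.43970 -0.46401 +0.76900]
t = (+0.07062, +0.09668, +0.65032) m
tr R = 2.538000; θ = arccos((tr R − 1)/2) = 0.693521 rad = 39.736°
axis k = ((R−Rᵀ)₃₂, (R−Rᵀ)₁₃, (R−Rᵀ)₂₁) / (2 sinθ) = (-0.726313, +0.687362, +0.001789)
rvec = θ·k = (-0.503713, +0.476700, +0.001241)

rvec=(-0.5037, 0.4767, 0.0012) tvec=(0.0706, 0.0967, 0.6503)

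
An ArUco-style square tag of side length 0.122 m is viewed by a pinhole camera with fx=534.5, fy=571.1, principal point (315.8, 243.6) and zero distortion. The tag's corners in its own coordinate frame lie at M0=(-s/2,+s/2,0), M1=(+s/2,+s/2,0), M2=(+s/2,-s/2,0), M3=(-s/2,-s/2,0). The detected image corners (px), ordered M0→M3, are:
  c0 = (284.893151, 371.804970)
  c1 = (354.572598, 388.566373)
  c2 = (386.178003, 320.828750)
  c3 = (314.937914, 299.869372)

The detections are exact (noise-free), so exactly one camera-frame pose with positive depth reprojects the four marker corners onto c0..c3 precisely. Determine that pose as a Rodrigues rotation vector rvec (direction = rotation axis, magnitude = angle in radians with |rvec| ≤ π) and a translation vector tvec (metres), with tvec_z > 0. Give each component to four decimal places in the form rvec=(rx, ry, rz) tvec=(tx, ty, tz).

Intrinsics K: fx=534.5, fy=571.1, cx=315.8, cy=243.6
Marker side s = 0.122 m; corners in marker frame (Z=0):
  M0 = (-0.0610, +0.0610, 0)
  M1 = (+0.0610, +0.0610, 0)
  M2 = (+0.0610, -0.0610, 0)
  M3 = (-0.0610, -0.0610, 0)
Detected image corners:
  c0 = (284.893151, 371.804970) px
  c1 = (354.572598, 388.566373) px
  c2 = (386.178003, 320.828750) px
  c3 = (314.937914, 299.869372) px
Planar DLT: solve 8×8 A·h = b for H (H[2,2]=1):
  H  [+710.38734 -133.79322 +335.66426]
  H  [+291.22389 +694.63580 +346.25210]
  H  [+0.39680 +0.35515 +1.00000]
B = K⁻¹H; ‖b₁‖=1.213144, ‖b₂‖=1.213144; λ = 2/(‖b₁‖+‖b₂‖) = 0.824304, sign → tz>0 ⇒ λ=+0.824304
r₁ = λ·B[:,0] = (+0.90230,+0.28082,+0.32709); r₂ = λ·B[:,1] = (-0.37930,+0.87774,+0.29275)
r₃ = r₁×r₂ = (-0.20489,-0.38821,+0.89851); SVD([r₁ r₂ r₃]) → R = UVᵀ:
  R  [+0.90230 -0.37930 -0.20489]
  R  [+0.28082 +0.87774 -0.38821]
  R  [+0.32709 +0.29275 +0.89851]
t = (+0.03063, +0.14816, +0.82430) m
tr R = 2.678549; θ = arccos((tr R − 1)/2) = 0.574849 rad = 32.936°
axis k = ((R−Rᵀ)₃₂, (R−Rᵀ)₁₃, (R−Rᵀ)₂₁) / (2 sinθ) = (+0.626222, -0.489208, +0.607059)
rvec = θ·k = (+0.359983, -0.281221, +0.348967)

rvec=(0.3600, -0.2812, 0.3490) tvec=(0.0306, 0.1482, 0.8243)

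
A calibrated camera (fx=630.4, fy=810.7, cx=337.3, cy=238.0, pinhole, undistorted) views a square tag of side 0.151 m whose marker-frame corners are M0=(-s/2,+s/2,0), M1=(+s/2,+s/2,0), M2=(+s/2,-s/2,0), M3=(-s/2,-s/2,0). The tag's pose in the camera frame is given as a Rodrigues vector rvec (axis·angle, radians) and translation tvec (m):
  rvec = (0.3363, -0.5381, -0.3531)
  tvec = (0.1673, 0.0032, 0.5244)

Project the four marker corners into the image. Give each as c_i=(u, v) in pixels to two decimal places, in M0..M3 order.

Intrinsics K: fx=630.4, fy=810.7, cx=337.3, cy=238.0
Marker side s = 0.151 m; corners in marker frame (Z=0):
  M0 = (-0.0755, +0.0755, 0)
  M1 = (+0.0755, +0.0755, 0)
  M2 = (+0.0755, -0.0755, 0)
  M3 = (-0.0755, -0.0755, 0)
rvec = (0.3363, -0.5381, -0.3531), |rvec| = θ = 0.72617 rad = 41.607°
Rodrigues: sinθ=0.66401, 1−cosθ=0.25228; R = I + sinθ·[k]× + (1−cosθ)·[k]×²:
    [+0.80183 +0.23630 -0.54885]
    [-0.40945 +0.88624 -0.21661]
    [+0.43523 +0.39841 +0.80737]
t = (0.1673, 0.0032, 0.5244) m
M0: Pc = R·M0+t = (+0.12460, +0.10102, +0.52162); u = 630.4·(+0.12460)/0.52162 + 337.3 = 487.8876, v = 810.7·(+0.10102)/0.52162 + 238.0 = 395.0125
M1: Pc = R·M1+t = (+0.24568, +0.03920, +0.58734); u = 630.4·(+0.24568)/0.58734 + 337.3 = 600.9903, v = 810.7·(+0.03920)/0.58734 + 238.0 = 292.1047
M2: Pc = R·M2+t = (+0.21000, -0.09462, +0.52718); u = 630.4·(+0.21000)/0.52718 + 337.3 = 588.4142, v = 810.7·(-0.09462)/0.52718 + 238.0 = 92.4852
M3: Pc = R·M3+t = (+0.08892, -0.03280, +0.46146); u = 630.4·(+0.08892)/0.46146 + 337.3 = 458.7754, v = 810.7·(-0.03280)/0.46146 + 238.0 = 180.3799

c0=(487.89, 395.01) c1=(600.99, 292.10) c2=(588.41, 92.49) c3=(458.78, 180.38)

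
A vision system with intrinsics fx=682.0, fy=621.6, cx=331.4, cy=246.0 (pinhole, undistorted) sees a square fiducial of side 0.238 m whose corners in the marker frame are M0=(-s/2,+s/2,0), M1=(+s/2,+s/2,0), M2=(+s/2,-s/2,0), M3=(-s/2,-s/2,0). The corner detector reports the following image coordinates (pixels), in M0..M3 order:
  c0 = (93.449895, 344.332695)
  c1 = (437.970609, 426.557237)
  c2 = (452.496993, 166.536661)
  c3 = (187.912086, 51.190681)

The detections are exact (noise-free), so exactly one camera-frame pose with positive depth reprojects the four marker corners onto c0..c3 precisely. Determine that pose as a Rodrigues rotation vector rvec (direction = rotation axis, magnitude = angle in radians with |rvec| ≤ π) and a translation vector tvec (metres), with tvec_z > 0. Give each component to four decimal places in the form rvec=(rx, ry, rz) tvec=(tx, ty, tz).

Intrinsics K: fx=682.0, fy=621.6, cx=331.4, cy=246.0
Marker side s = 0.238 m; corners in marker frame (Z=0):
  M0 = (-0.1190, +0.1190, 0)
  M1 = (+0.1190, +0.1190, 0)
  M2 = (+0.1190, -0.1190, 0)
  M3 = (-0.1190, -0.1190, 0)
Detected image corners:
  c0 = (93.449895, 344.332695) px
  c1 = (437.970609, 426.557237) px
  c2 = (452.496993, 166.536661) px
  c3 = (187.912086, 51.190681) px
Planar DLT: solve 8×8 A·h = b for H (H[2,2]=1):
  H  [+1507.62151 -490.99670 +311.32289]
  H  [+631.33845 +919.84764 +236.44447]
  H  [+0.84317 -0.95194 +1.00000]
B = K⁻¹H; ‖b₁‖=2.102184, ‖b₂‖=2.102184; λ = 2/(‖b₁‖+‖b₂‖) = 0.475696, sign → tz>0 ⇒ λ=+0.475696
r₁ = λ·B[:,0] = (+0.85667,+0.32442,+0.40109); r₂ = λ·B[:,1] = (-0.12243,+0.88315,-0.45284)
r₃ = r₁×r₂ = (-0.50113,+0.33883,+0.79628); SVD([r₁ r₂ r₃]) → R = UVᵀ:
  R  [+0.85667 -0.12243 -0.50113]
  R  [+0.32442 +0.88315 +0.33883]
  R  [+0.40109 -0.45284 +0.79628]
t = (-0.01400, -0.00731, +0.47570) m
tr R = 2.536100; θ = arccos((tr R − 1)/2) = 0.695006 rad = 39.821°
axis k = ((R−Rᵀ)₃₂, (R−Rᵀ)₁₃, (R−Rᵀ)₂₁) / (2 sinθ) = (-0.618109, -0.704430, +0.348884)
rvec = θ·k = (-0.429589, -0.489583, +0.242476)

rvec=(-0.4296, -0.4896, 0.2425) tvec=(-0.0140, -0.0073, 0.4757)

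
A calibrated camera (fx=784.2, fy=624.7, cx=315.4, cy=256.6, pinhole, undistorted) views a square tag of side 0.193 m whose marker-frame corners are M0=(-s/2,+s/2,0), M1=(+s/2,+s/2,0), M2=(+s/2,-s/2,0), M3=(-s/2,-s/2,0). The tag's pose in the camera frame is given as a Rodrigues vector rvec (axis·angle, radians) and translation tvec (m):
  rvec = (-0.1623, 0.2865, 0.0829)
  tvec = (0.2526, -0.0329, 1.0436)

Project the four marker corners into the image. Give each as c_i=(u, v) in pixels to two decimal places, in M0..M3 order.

Intrinsics K: fx=784.2, fy=624.7, cx=315.4, cy=256.6
Marker side s = 0.193 m; corners in marker frame (Z=0):
  M0 = (-0.0965, +0.0965, 0)
  M1 = (+0.0965, +0.0965, 0)
  M2 = (+0.0965, -0.0965, 0)
  M3 = (-0.0965, -0.0965, 0)
rvec = (-0.1623, 0.2865, 0.0829), |rvec| = θ = 0.33955 rad = 19.455°
Rodrigues: sinθ=0.33307, 1−cosθ=0.05710; R = I + sinθ·[k]× + (1−cosθ)·[k]×²:
    [+0.95595 -0.10434 +0.27436]
    [+0.05829 +0.98355 +0.17096]
    [-0.28769 -0.14744 +0.94631]
t = (0.2526, -0.0329, 1.0436) m
M0: Pc = R·M0+t = (+0.15028, +0.05639, +1.05713); u = 784.2·(+0.15028)/1.05713 + 315.4 = 426.8816, v = 624.7·(+0.05639)/1.05713 + 256.6 = 289.9217
M1: Pc = R·M1+t = (+0.33478, +0.06764, +1.00161); u = 784.2·(+0.33478)/1.00161 + 315.4 = 577.5123, v = 624.7·(+0.06764)/1.00161 + 256.6 = 298.7853
M2: Pc = R·M2+t = (+0.35492, -0.12219, +1.03007); u = 784.2·(+0.35492)/1.03007 + 315.4 = 585.6030, v = 624.7·(-0.12219)/1.03007 + 256.6 = 182.4972
M3: Pc = R·M3+t = (+0.17042, -0.13344, +1.08559); u = 784.2·(+0.17042)/1.08559 + 315.4 = 438.5068, v = 624.7·(-0.13344)/1.08559 + 256.6 = 179.8136

c0=(426.88, 289.92) c1=(577.51, 298.79) c2=(585.60, 182.50) c3=(438.51, 179.81)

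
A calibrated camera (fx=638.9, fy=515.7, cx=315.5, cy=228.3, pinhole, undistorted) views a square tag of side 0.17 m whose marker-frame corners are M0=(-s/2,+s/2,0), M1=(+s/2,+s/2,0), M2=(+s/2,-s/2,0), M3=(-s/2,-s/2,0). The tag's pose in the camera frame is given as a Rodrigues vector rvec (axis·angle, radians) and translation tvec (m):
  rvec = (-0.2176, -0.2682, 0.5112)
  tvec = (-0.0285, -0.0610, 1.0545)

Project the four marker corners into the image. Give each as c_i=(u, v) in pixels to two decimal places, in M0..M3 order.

c0=(228.53, 212.11) c1=(318.20, 255.08) c2=(362.86, 185.82) c3=(278.49, 142.51)

Intrinsics K: fx=638.9, fy=515.7, cx=315.5, cy=228.3
Marker side s = 0.17 m; corners in marker frame (Z=0):
  M0 = (-0.0850, +0.0850, 0)
  M1 = (+0.0850, +0.0850, 0)
  M2 = (+0.0850, -0.0850, 0)
  M3 = (-0.0850, -0.0850, 0)
rvec = (-0.2176, -0.2682, 0.5112), |rvec| = θ = 0.61693 rad = 35.348°
Rodrigues: sinθ=0.57854, 1−cosθ=0.18434; R = I + sinθ·[k]× + (1−cosθ)·[k]×²:
    [+0.83859 -0.45112 -0.30538]
    [+0.50765 +0.85050 +0.13765]
    [+0.19763 -0.27046 +0.94223]
t = (-0.0285, -0.0610, 1.0545) m
M0: Pc = R·M0+t = (-0.13813, -0.03186, +1.01471); u = 638.9·(-0.13813)/1.01471 + 315.5 = 228.5313, v = 515.7·(-0.03186)/1.01471 + 228.3 = 212.1090
M1: Pc = R·M1+t = (+0.00444, +0.05444, +1.04831); u = 638.9·(+0.00444)/1.04831 + 315.5 = 318.2030, v = 515.7·(+0.05444)/1.04831 + 228.3 = 255.0821
M2: Pc = R·M2+t = (+0.08113, -0.09014, +1.09429); u = 638.9·(+0.08113)/1.09429 + 315.5 = 362.8649, v = 515.7·(-0.09014)/1.09429 + 228.3 = 185.8193
M3: Pc = R·M3+t = (-0.06144, -0.17644, +1.06069); u = 638.9·(-0.06144)/1.06069 + 315.5 = 278.4949, v = 515.7·(-0.17644)/1.06069 + 228.3 = 142.5150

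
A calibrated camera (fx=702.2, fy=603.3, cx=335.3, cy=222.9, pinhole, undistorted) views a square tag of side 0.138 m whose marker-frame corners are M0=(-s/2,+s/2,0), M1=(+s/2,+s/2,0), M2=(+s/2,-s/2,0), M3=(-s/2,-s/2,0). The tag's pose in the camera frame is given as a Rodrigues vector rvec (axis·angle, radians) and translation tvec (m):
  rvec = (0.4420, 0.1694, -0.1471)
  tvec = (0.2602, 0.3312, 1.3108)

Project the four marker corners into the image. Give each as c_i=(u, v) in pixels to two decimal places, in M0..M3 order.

c0=(441.81, 401.34) c1=(515.25, 398.39) c2=(509.74, 347.62) c3=(433.19, 351.75)

Intrinsics K: fx=702.2, fy=603.3, cx=335.3, cy=222.9
Marker side s = 0.138 m; corners in marker frame (Z=0):
  M0 = (-0.0690, +0.0690, 0)
  M1 = (+0.0690, +0.0690, 0)
  M2 = (+0.0690, -0.0690, 0)
  M3 = (-0.0690, -0.0690, 0)
rvec = (0.4420, 0.1694, -0.1471), |rvec| = θ = 0.49568 rad = 28.400°
Rodrigues: sinθ=0.47563, 1−cosθ=0.12035; R = I + sinθ·[k]× + (1−cosθ)·[k]×²:
    [+0.97534 +0.17783 +0.13070]
    [-0.10447 +0.89370 -0.43633]
    [-0.19440 +0.41191 +0.89024]
t = (0.2602, 0.3312, 1.3108) m
M0: Pc = R·M0+t = (+0.20517, +0.40007, +1.35264); u = 702.2·(+0.20517)/1.35264 + 335.3 = 441.8116, v = 603.3·(+0.40007)/1.35264 + 222.9 = 401.3403
M1: Pc = R·M1+t = (+0.33977, +0.38566, +1.32581); u = 702.2·(+0.33977)/1.32581 + 335.3 = 515.2548, v = 603.3·(+0.38566)/1.32581 + 222.9 = 398.3904
M2: Pc = R·M2+t = (+0.31523, +0.26233, +1.26896); u = 702.2·(+0.31523)/1.26896 + 335.3 = 509.7364, v = 603.3·(+0.26233)/1.26896 + 222.9 = 347.6168
M3: Pc = R·M3+t = (+0.18063, +0.27674, +1.29579); u = 702.2·(+0.18063)/1.29579 + 335.3 = 433.1856, v = 603.3·(+0.27674)/1.29579 + 222.9 = 351.7473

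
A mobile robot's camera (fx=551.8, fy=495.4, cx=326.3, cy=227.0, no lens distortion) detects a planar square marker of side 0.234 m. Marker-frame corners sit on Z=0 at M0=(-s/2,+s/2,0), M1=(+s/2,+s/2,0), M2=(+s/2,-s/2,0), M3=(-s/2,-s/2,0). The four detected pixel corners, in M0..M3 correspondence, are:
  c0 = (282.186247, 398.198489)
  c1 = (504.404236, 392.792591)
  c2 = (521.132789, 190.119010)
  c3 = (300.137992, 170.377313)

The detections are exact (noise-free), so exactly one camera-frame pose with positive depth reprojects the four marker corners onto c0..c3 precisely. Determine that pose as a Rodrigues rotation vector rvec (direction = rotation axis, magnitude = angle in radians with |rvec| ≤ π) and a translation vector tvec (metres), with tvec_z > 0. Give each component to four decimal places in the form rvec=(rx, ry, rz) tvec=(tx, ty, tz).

rvec=(0.0179, -0.2715, 0.0695) tvec=(0.0801, 0.0666, 0.5385)

Intrinsics K: fx=551.8, fy=495.4, cx=326.3, cy=227.0
Marker side s = 0.234 m; corners in marker frame (Z=0):
  M0 = (-0.1170, +0.1170, 0)
  M1 = (+0.1170, +0.1170, 0)
  M2 = (+0.1170, -0.1170, 0)
  M3 = (-0.1170, -0.1170, 0)
Detected image corners:
  c0 = (282.186247, 398.198489) px
  c1 = (504.404236, 392.792591) px
  c2 = (521.132789, 190.119010) px
  c3 = (300.137992, 170.377313) px
Planar DLT: solve 8×8 A·h = b for H (H[2,2]=1):
  H  [+1147.52651 -67.74483 +408.41562]
  H  [+174.11517 +921.16930 +288.27540]
  H  [+0.49876 +0.01544 +1.00000]
B = K⁻¹H; ‖b₁‖=1.857125, ‖b₂‖=1.857125; λ = 2/(‖b₁‖+‖b₂‖) = 0.538467, sign → tz>0 ⇒ λ=+0.538467
r₁ = λ·B[:,0] = (+0.96098,+0.06619,+0.26857); r₂ = λ·B[:,1] = (-0.07102,+0.99744,+0.00831)
r₃ = r₁×r₂ = (-0.26733,-0.02706,+0.96322); SVD([r₁ r₂ r₃]) → R = UVᵀ:
  R  [+0.96098 -0.07102 -0.26733]
  R  [+0.06619 +0.99744 -0.02706]
  R  [+0.26857 +0.00831 +0.96322]
t = (+0.08013, +0.06660, +0.53847) m
tr R = 2.921649; θ = arccos((tr R − 1)/2) = 0.280835 rad = 16.091°
axis k = ((R−Rᵀ)₃₂, (R−Rᵀ)₁₃, (R−Rᵀ)₂₁) / (2 sinθ) = (+0.063821, -0.966774, +0.247537)
rvec = θ·k = (+0.017923, -0.271504, +0.069517)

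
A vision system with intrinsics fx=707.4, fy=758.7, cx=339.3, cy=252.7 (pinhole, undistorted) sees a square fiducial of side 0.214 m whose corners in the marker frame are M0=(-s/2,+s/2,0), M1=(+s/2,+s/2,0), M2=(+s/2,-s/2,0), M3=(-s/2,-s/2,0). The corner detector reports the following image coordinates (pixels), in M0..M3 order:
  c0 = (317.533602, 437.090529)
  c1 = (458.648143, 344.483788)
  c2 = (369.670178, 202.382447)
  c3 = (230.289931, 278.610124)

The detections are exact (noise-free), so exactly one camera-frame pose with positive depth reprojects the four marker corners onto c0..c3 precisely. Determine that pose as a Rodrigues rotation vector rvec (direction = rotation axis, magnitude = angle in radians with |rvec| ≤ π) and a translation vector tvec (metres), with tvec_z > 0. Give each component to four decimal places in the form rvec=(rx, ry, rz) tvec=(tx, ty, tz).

Intrinsics K: fx=707.4, fy=758.7, cx=339.3, cy=252.7
Marker side s = 0.214 m; corners in marker frame (Z=0):
  M0 = (-0.1070, +0.1070, 0)
  M1 = (+0.1070, +0.1070, 0)
  M2 = (+0.1070, -0.1070, 0)
  M3 = (-0.1070, -0.1070, 0)
Detected image corners:
  c0 = (317.533602, 437.090529) px
  c1 = (458.648143, 344.483788) px
  c2 = (369.670178, 202.382447) px
  c3 = (230.289931, 278.610124) px
Planar DLT: solve 8×8 A·h = b for H (H[2,2]=1):
  H  [+776.49136 +315.82943 +345.36373]
  H  [-282.08590 +612.72213 +311.80505]
  H  [+0.35244 -0.27920 +1.00000]
B = K⁻¹H; ‖b₁‖=1.107186, ‖b₂‖=1.107186; λ = 2/(‖b₁‖+‖b₂‖) = 0.903190, sign → tz>0 ⇒ λ=+0.903190
r₁ = λ·B[:,0] = (+0.83873,-0.44183,+0.31832); r₂ = λ·B[:,1] = (+0.52420,+0.81340,-0.25217)
r₃ = r₁×r₂ = (-0.14750,+0.37837,+0.91383); SVD([r₁ r₂ r₃]) → R = UVᵀ:
  R  [+0.83873 +0.52420 -0.14750]
  R  [-0.44183 +0.81340 +0.37837]
  R  [+0.31832 -0.25217 +0.91383]
t = (+0.00774, +0.07036, +0.90319) m
tr R = 2.565957; θ = arccos((tr R − 1)/2) = 0.671356 rad = 38.466°
axis k = ((R−Rᵀ)₃₂, (R−Rᵀ)₁₃, (R−Rᵀ)₂₁) / (2 sinθ) = (-0.506826, -0.374424, -0.776488)
rvec = θ·k = (-0.340261, -0.251372, -0.521300)

rvec=(-0.3403, -0.2514, -0.5213) tvec=(0.0077, 0.0704, 0.9032)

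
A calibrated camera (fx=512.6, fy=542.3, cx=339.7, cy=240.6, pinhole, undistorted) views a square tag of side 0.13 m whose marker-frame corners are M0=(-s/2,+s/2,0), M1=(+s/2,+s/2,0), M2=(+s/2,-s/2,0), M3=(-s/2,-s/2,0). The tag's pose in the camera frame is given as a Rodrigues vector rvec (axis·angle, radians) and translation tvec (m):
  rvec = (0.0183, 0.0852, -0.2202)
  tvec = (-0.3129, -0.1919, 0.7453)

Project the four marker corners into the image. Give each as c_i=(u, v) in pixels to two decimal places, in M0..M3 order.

Intrinsics K: fx=512.6, fy=542.3, cx=339.7, cy=240.6
Marker side s = 0.13 m; corners in marker frame (Z=0):
  M0 = (-0.0650, +0.0650, 0)
  M1 = (+0.0650, +0.0650, 0)
  M2 = (+0.0650, -0.0650, 0)
  M3 = (-0.0650, -0.0650, 0)
rvec = (0.0183, 0.0852, -0.2202), |rvec| = θ = 0.23682 rad = 13.569°
Rodrigues: sinθ=0.23461, 1−cosθ=0.02791; R = I + sinθ·[k]× + (1−cosθ)·[k]×²:
    [+0.97226 +0.21892 +0.08240]
    [-0.21737 +0.97570 -0.02747]
    [-0.08641 +0.00879 +0.99622]
t = (-0.3129, -0.1919, 0.7453) m
M0: Pc = R·M0+t = (-0.36187, -0.11435, +0.75149); u = 512.6·(-0.36187)/0.75149 + 339.7 = 92.8660, v = 542.3·(-0.11435)/0.75149 + 240.6 = 158.0809
M1: Pc = R·M1+t = (-0.23547, -0.14261, +0.74025); u = 512.6·(-0.23547)/0.74025 + 339.7 = 176.6431, v = 542.3·(-0.14261)/0.74025 + 240.6 = 136.1271
M2: Pc = R·M2+t = (-0.26393, -0.26945, +0.73911); u = 512.6·(-0.26393)/0.73911 + 339.7 = 156.6529, v = 542.3·(-0.26945)/0.73911 + 240.6 = 42.8997
M3: Pc = R·M3+t = (-0.39033, -0.24119, +0.75035); u = 512.6·(-0.39033)/0.75035 + 339.7 = 73.0474, v = 542.3·(-0.24119)/0.75035 + 240.6 = 66.2827

c0=(92.87, 158.08) c1=(176.64, 136.13) c2=(156.65, 42.90) c3=(73.05, 66.28)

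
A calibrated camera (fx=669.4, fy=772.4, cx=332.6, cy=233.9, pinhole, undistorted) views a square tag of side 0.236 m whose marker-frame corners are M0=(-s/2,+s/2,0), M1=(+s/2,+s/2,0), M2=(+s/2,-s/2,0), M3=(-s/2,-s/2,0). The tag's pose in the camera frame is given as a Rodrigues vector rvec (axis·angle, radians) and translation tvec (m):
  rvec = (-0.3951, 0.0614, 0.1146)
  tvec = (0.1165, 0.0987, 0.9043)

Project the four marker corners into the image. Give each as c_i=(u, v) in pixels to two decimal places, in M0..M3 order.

c0=(321.00, 407.32) c1=(505.10, 432.59) c2=(509.35, 235.76) c3=(342.39, 216.84)

Intrinsics K: fx=669.4, fy=772.4, cx=332.6, cy=233.9
Marker side s = 0.236 m; corners in marker frame (Z=0):
  M0 = (-0.1180, +0.1180, 0)
  M1 = (+0.1180, +0.1180, 0)
  M2 = (+0.1180, -0.1180, 0)
  M3 = (-0.1180, -0.1180, 0)
rvec = (-0.3951, 0.0614, 0.1146), |rvec| = θ = 0.41594 rad = 23.832°
Rodrigues: sinθ=0.40405, 1−cosθ=0.08526; R = I + sinθ·[k]× + (1−cosθ)·[k]×²:
    [+0.99167 -0.12328 +0.03733]
    [+0.09937 +0.91659 +0.38727]
    [-0.08196 -0.38034 +0.92121]
t = (0.1165, 0.0987, 0.9043) m
M0: Pc = R·M0+t = (-0.01506, +0.19513, +0.86909); u = 669.4·(-0.01506)/0.86909 + 332.6 = 320.9972, v = 772.4·(+0.19513)/0.86909 + 233.9 = 407.3231
M1: Pc = R·M1+t = (+0.21897, +0.21858, +0.84975); u = 669.4·(+0.21897)/0.84975 + 332.6 = 505.0963, v = 772.4·(+0.21858)/0.84975 + 233.9 = 432.5869
M2: Pc = R·M2+t = (+0.24806, +0.00227, +0.93951); u = 669.4·(+0.24806)/0.93951 + 332.6 = 509.3456, v = 772.4·(+0.00227)/0.93951 + 233.9 = 235.7640
M3: Pc = R·M3+t = (+0.01403, -0.02118, +0.95885); u = 669.4·(+0.01403)/0.95885 + 332.6 = 342.3947, v = 772.4·(-0.02118)/0.95885 + 233.9 = 216.8356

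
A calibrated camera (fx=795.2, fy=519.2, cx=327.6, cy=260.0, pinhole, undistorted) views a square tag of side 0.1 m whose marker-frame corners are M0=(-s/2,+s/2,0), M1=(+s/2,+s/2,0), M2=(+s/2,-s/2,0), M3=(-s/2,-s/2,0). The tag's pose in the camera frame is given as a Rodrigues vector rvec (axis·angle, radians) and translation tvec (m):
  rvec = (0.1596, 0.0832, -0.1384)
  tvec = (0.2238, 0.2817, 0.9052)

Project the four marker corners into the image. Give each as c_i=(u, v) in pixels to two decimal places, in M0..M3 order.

Intrinsics K: fx=795.2, fy=519.2, cx=327.6, cy=260.0
Marker side s = 0.1 m; corners in marker frame (Z=0):
  M0 = (-0.0500, +0.0500, 0)
  M1 = (+0.0500, +0.0500, 0)
  M2 = (+0.0500, -0.0500, 0)
  M3 = (-0.0500, -0.0500, 0)
rvec = (0.1596, 0.0832, -0.1384), |rvec| = θ = 0.22704 rad = 13.009°
Rodrigues: sinθ=0.22510, 1−cosθ=0.02566; R = I + sinθ·[k]× + (1−cosθ)·[k]×²:
    [+0.98702 +0.14382 +0.07149]
    [-0.13060 +0.97778 -0.16397]
    [-0.09348 +0.15250 +0.98387]
t = (0.2238, 0.2817, 0.9052) m
M0: Pc = R·M0+t = (+0.18164, +0.33712, +0.91750); u = 795.2·(+0.18164)/0.91750 + 327.6 = 485.0284, v = 519.2·(+0.33712)/0.91750 + 260.0 = 450.7711
M1: Pc = R·M1+t = (+0.28034, +0.32406, +0.90815); u = 795.2·(+0.28034)/0.90815 + 327.6 = 573.0747, v = 519.2·(+0.32406)/0.90815 + 260.0 = 445.2681
M2: Pc = R·M2+t = (+0.26596, +0.22628, +0.89290); u = 795.2·(+0.26596)/0.89290 + 327.6 = 564.4584, v = 519.2·(+0.22628)/0.89290 + 260.0 = 391.5767
M3: Pc = R·M3+t = (+0.16726, +0.23934, +0.90225); u = 795.2·(+0.16726)/0.90225 + 327.6 = 475.0132, v = 519.2·(+0.23934)/0.90225 + 260.0 = 397.7290

c0=(485.03, 450.77) c1=(573.07, 445.27) c2=(564.46, 391.58) c3=(475.01, 397.73)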